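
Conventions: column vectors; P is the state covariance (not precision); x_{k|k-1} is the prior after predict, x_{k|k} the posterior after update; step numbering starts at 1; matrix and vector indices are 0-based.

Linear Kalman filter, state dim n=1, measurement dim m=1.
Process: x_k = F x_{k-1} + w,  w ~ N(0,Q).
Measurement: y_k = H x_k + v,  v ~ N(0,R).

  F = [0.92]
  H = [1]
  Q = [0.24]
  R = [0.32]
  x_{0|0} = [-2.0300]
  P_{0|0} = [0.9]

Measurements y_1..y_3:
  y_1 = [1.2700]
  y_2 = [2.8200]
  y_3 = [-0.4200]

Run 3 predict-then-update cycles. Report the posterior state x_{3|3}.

x_post = [0.5210]

step 1: x^-=[-1.8676]  P^-=[1.0018]  S=[1.3218]  K=[0.7579]  nu=[3.1376]  x^+=[0.5104]  P^+=[0.2425]
step 2: x^-=[0.4696]  P^-=[0.4453]  S=[0.7653]  K=[0.5818]  nu=[2.3504]  x^+=[1.8372]  P^+=[0.1862]
step 3: x^-=[1.6902]  P^-=[0.3976]  S=[0.7176]  K=[0.5541]  nu=[-2.1102]  x^+=[0.5210]  P^+=[0.1773]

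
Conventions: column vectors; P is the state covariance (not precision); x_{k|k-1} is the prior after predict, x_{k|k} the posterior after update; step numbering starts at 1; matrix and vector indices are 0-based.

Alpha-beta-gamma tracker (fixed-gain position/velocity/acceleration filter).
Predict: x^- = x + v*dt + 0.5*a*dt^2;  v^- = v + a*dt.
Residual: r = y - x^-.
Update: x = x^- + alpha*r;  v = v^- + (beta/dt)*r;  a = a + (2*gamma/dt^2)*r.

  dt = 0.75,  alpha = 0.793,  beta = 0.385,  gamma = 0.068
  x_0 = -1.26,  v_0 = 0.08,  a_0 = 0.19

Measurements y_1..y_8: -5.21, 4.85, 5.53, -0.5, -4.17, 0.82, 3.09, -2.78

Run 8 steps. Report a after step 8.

a_post = -0.8112

step 1: x_pred=-1.1466  r=-4.0634  x^+=-4.3689  v^+=-1.8634  a^+=-0.7924
step 2: x_pred=-5.9893  r=10.8393  x^+=2.6063  v^+=3.1064  a^+=1.8283
step 3: x_pred=5.4503  r=0.0797  x^+=5.5135  v^+=4.5185  a^+=1.8475
step 4: x_pred=9.4220  r=-9.9220  x^+=1.5539  v^+=0.8109  a^+=-0.5514
step 5: x_pred=2.0069  r=-6.1769  x^+=-2.8914  v^+=-2.7735  a^+=-2.0448
step 6: x_pred=-5.5466  r=6.3666  x^+=-0.4979  v^+=-1.0389  a^+=-0.5055
step 7: x_pred=-1.4193  r=4.5093  x^+=2.1566  v^+=0.8967  a^+=0.5847
step 8: x_pred=2.9935  r=-5.7735  x^+=-1.5849  v^+=-1.6286  a^+=-0.8112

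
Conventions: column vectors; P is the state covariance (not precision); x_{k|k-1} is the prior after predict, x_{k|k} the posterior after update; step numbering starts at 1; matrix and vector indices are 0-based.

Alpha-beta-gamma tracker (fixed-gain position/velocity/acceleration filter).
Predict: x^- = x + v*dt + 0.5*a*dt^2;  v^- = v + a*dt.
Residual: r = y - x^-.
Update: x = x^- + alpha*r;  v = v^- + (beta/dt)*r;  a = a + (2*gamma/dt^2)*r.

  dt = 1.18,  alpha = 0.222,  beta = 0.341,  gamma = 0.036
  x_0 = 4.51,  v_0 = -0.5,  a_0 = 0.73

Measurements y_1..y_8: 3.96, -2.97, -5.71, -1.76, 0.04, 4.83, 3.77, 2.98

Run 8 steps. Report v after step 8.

v_post = 4.6731

step 1: x_pred=4.4282  r=-0.4682  x^+=4.3243  v^+=0.2261  a^+=0.7058
step 2: x_pred=5.0824  r=-8.0524  x^+=3.2948  v^+=-1.2681  a^+=0.2894
step 3: x_pred=1.9999  r=-7.7099  x^+=0.2883  v^+=-3.1546  a^+=-0.1093
step 4: x_pred=-3.5102  r=1.7502  x^+=-3.1217  v^+=-2.7778  a^+=-0.0188
step 5: x_pred=-6.4125  r=6.4525  x^+=-4.9801  v^+=-0.9353  a^+=0.3149
step 6: x_pred=-5.8645  r=10.6945  x^+=-3.4903  v^+=2.5268  a^+=0.8679
step 7: x_pred=0.0956  r=3.6744  x^+=0.9113  v^+=4.6128  a^+=1.0579
step 8: x_pred=7.0909  r=-4.1109  x^+=6.1783  v^+=4.6731  a^+=0.8453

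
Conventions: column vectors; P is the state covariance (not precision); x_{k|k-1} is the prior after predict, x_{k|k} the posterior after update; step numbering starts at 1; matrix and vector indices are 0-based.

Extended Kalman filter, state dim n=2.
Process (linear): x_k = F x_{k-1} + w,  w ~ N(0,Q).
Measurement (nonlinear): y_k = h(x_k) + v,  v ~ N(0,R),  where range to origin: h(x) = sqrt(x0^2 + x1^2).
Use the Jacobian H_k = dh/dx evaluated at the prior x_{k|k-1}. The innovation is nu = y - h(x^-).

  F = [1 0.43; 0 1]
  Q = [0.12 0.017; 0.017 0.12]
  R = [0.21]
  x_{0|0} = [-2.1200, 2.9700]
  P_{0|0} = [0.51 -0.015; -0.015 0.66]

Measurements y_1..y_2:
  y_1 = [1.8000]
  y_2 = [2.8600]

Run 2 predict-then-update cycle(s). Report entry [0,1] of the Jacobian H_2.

step 1: x^-=[-0.8429, 2.9700]  P^-=[0.7391 0.2858; 0.2858 0.7800]  H_jac=[-0.2730 0.9620]  S=[0.8368]  K=[0.0874; 0.8034]  nu=[-1.2873]  x^+=[-0.9554, 1.9357]  P^+=[0.7327 0.2270; 0.2270 0.2398]
step 2: x^-=[-0.1230, 1.9357]  P^-=[1.0923 0.3472; 0.3472 0.3598]  H_jac=[-0.0634 0.9980]  S=[0.5288]  K=[0.5241; 0.6374]  nu=[0.9204]  x^+=[0.3593, 2.5224]  P^+=[0.9471 0.1705; 0.1705 0.1450]

H_jac[0,1] = 0.9980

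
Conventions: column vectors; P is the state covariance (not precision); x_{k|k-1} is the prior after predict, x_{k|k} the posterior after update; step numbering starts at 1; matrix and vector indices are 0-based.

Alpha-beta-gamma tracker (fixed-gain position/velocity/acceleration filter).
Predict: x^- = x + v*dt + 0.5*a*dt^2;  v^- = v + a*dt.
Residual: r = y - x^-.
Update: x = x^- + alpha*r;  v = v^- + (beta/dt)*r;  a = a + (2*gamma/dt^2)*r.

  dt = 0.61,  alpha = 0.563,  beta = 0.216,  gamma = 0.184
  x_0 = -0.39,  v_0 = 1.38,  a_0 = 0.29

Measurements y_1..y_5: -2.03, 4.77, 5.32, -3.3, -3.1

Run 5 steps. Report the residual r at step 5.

step 1: x_pred=0.5058  r=-2.5358  x^+=-0.9219  v^+=0.6590  a^+=-2.2178
step 2: x_pred=-0.9325  r=5.7025  x^+=2.2780  v^+=1.3254  a^+=3.4219
step 3: x_pred=3.7231  r=1.5969  x^+=4.6222  v^+=3.9782  a^+=5.0012
step 4: x_pred=7.9793  r=-11.2793  x^+=1.6291  v^+=3.0349  a^+=-6.1539
step 5: x_pred=2.3354  r=-5.4354  x^+=-0.7247  v^+=-2.6437  a^+=-11.5294

resid = -5.4354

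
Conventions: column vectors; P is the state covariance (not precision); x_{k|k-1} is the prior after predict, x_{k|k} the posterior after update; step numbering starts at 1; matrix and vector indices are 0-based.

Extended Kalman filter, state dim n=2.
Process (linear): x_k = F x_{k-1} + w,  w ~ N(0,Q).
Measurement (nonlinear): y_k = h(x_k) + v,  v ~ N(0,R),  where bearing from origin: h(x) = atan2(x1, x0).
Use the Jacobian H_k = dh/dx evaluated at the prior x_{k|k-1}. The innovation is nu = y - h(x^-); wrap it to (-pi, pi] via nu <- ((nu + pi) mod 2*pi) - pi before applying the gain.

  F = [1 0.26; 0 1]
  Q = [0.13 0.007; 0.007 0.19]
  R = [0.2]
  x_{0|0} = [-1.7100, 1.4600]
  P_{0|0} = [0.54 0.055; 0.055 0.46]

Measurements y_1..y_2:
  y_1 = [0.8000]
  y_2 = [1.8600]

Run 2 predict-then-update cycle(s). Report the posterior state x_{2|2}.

x_post = [0.1259, 2.5264]

step 1: x^-=[-1.3304, 1.4600]  P^-=[0.7297 0.1816; 0.1816 0.6500]  H_jac=[-0.3742 -0.3410]  S=[0.4241]  K=[-0.7899; -0.6829]  nu=[-1.5098]  x^+=[-0.1379, 2.4910]  P^+=[0.4651 -0.0471; -0.0471 0.4522]
step 2: x^-=[0.5098, 2.4910]  P^-=[0.6012 0.0774; 0.0774 0.6422]  H_jac=[-0.3853 0.0789]  S=[0.2885]  K=[-0.7816; 0.0721]  nu=[0.4911]  x^+=[0.1259, 2.5264]  P^+=[0.4249 0.0937; 0.0937 0.6407]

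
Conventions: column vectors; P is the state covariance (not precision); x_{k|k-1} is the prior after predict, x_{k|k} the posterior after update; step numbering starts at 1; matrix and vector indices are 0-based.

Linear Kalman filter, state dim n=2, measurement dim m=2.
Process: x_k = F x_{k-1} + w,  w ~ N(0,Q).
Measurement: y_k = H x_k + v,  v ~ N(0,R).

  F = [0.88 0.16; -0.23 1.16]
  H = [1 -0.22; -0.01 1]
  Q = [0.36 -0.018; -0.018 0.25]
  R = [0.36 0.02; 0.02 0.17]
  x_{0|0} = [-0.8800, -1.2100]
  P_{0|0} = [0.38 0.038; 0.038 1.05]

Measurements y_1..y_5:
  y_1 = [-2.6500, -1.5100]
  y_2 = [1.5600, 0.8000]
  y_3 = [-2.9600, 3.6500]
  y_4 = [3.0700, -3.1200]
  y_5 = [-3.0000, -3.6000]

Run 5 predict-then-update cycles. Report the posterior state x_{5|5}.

step 1: x^-=[-0.9680, -1.2012]  P^-=[0.6919 0.1374; 0.1374 1.6627]  S=[1.0719 -0.2151; -0.2151 1.8300]  K=[0.6468 0.1473; -0.0317 0.9041]  nu=[-1.9463, -0.3185]  x^+=[-2.2738, -1.4274]  P^+=[0.2447 0.0404; 0.0404 0.1535]
step 2: x^-=[-2.2293, -1.1328]  P^-=[0.5648 0.0007; 0.0007 0.4479]  S=[0.9462 -0.0834; -0.0834 0.6179]  K=[0.6033 0.0735; -0.0399 0.7194]  nu=[3.5401, 1.9105]  x^+=[0.0467, 0.1003]  P^+=[0.2245 0.0268; 0.0268 0.1218]
step 3: x^-=[0.0572, 0.1056]  P^-=[0.5445 -0.0145; -0.0145 0.4114]  S=[0.9308 -0.0905; -0.0905 0.5818]  K=[0.5941 0.0581; -0.0447 0.7005]  nu=[-2.9939, 3.5449]  x^+=[-1.5154, 2.7227]  P^+=[0.2203 0.0240; 0.0240 0.1184]
step 4: x^-=[-0.8979, 3.5069]  P^-=[0.5404 -0.0170; -0.0170 0.4082]  S=[0.9276 -0.0923; -0.0923 0.5786]  K=[0.5921 0.0557; -0.0457 0.6985]  nu=[4.7394, -6.6358]  x^+=[1.5390, -1.3449]  P^+=[0.2194 0.0235; 0.0235 0.1181]
step 5: x^-=[1.1391, -1.9141]  P^-=[0.5396 -0.0174; -0.0174 0.4079]  S=[0.9270 -0.0926; -0.0926 0.5783]  K=[0.5917 0.0553; -0.0458 0.6983]  nu=[-4.5602, -1.6745]  x^+=[-1.6520, -2.8744]  P^+=[0.2193 0.0234; 0.0234 0.1180]

x_post = [-1.6520, -2.8744]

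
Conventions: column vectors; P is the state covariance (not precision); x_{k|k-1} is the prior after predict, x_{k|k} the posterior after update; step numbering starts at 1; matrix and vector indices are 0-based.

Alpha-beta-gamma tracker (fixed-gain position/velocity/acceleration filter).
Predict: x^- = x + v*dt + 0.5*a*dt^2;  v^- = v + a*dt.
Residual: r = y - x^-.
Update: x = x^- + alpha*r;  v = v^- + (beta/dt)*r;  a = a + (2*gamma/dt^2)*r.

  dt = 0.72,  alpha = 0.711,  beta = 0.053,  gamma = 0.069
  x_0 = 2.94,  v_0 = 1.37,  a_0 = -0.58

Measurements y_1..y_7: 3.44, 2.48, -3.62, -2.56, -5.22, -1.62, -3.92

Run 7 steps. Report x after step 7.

x_post = -5.2128

step 1: x_pred=3.7761  r=-0.3361  x^+=3.5371  v^+=0.9277  a^+=-0.6695
step 2: x_pred=4.0315  r=-1.5515  x^+=2.9284  v^+=0.3314  a^+=-1.0825
step 3: x_pred=2.8864  r=-6.5064  x^+=-1.7396  v^+=-0.9269  a^+=-2.8145
step 4: x_pred=-3.1365  r=0.5765  x^+=-2.7266  v^+=-2.9109  a^+=-2.6610
step 5: x_pred=-5.5122  r=0.2922  x^+=-5.3044  v^+=-4.8054  a^+=-2.5833
step 6: x_pred=-9.4339  r=7.8139  x^+=-3.8782  v^+=-6.0901  a^+=-0.5032
step 7: x_pred=-8.3935  r=4.4735  x^+=-5.2128  v^+=-6.1231  a^+=0.6877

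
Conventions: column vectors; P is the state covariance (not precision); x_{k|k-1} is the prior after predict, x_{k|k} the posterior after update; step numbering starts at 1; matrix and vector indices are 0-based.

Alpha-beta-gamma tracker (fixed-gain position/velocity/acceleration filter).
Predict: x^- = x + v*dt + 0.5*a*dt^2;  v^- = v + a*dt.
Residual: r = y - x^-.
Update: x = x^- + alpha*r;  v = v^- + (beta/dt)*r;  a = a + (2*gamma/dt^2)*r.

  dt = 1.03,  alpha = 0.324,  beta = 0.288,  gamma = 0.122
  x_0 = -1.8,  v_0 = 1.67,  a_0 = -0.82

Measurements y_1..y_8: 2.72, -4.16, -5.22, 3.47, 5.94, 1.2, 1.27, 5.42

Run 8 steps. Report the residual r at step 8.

step 1: x_pred=-0.5149  r=3.2349  x^+=0.5332  v^+=1.7299  a^+=-0.0760
step 2: x_pred=2.2747  r=-6.4347  x^+=0.1899  v^+=-0.1476  a^+=-1.5559
step 3: x_pred=-0.7875  r=-4.4325  x^+=-2.2236  v^+=-2.9896  a^+=-2.5754
step 4: x_pred=-6.6690  r=10.1390  x^+=-3.3840  v^+=-2.8073  a^+=-0.2435
step 5: x_pred=-6.4046  r=12.3446  x^+=-2.4050  v^+=0.3937  a^+=2.5957
step 6: x_pred=-0.6226  r=1.8226  x^+=-0.0321  v^+=3.5769  a^+=3.0149
step 7: x_pred=5.2513  r=-3.9813  x^+=3.9614  v^+=5.5690  a^+=2.0992
step 8: x_pred=10.8109  r=-5.3909  x^+=9.0643  v^+=6.2238  a^+=0.8593

resid = -5.3909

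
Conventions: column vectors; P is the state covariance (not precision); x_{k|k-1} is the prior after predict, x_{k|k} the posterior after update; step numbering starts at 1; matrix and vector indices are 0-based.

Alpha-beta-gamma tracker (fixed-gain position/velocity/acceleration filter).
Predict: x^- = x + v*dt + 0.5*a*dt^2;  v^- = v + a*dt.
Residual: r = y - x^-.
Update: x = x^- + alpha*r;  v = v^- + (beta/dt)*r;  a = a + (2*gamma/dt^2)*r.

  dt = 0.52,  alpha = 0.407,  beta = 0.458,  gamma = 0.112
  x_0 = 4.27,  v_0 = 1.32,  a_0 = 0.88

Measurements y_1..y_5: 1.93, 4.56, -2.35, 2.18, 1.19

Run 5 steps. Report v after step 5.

step 1: x_pred=5.0754  r=-3.1454  x^+=3.7952  v^+=-0.9928  a^+=-1.7256
step 2: x_pred=3.0457  r=1.5143  x^+=3.6620  v^+=-0.5563  a^+=-0.4712
step 3: x_pred=3.3090  r=-5.6590  x^+=1.0058  v^+=-5.7856  a^+=-5.1591
step 4: x_pred=-2.7002  r=4.8802  x^+=-0.7140  v^+=-4.1700  a^+=-1.1163
step 5: x_pred=-3.0333  r=4.2233  x^+=-1.3144  v^+=-1.0307  a^+=2.3823

v_post = -1.0307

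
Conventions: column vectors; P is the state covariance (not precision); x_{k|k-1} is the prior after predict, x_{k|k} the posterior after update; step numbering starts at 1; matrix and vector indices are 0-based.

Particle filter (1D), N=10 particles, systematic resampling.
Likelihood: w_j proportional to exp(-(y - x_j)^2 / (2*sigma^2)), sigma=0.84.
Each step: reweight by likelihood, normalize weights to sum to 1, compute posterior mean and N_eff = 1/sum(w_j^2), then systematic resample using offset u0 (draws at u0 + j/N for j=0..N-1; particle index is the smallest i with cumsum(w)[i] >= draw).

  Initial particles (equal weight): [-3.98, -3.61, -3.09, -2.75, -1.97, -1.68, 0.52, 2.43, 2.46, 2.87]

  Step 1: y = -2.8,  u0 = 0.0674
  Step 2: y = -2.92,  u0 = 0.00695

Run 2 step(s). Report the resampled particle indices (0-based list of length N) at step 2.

resampled_idx = [0, 1, 2, 3, 3, 4, 5, 6, 6, 8]

step 1: w=[0.0940, 0.1584, 0.2375, 0.2517, 0.1547, 0.1036, 0.0001, 0.0000, 0.0000, 0.0000]  mean=-2.8506  Neff=5.3095  idx=[0, 1, 2, 2, 2, 3, 3, 4, 4, 5]
step 2: w=[0.0605, 0.0957, 0.1314, 0.1314, 0.1314, 0.1314, 0.1314, 0.0708, 0.0708, 0.0451]  mean=-2.8821  Neff=8.9899  idx=[0, 1, 2, 3, 3, 4, 5, 6, 6, 8]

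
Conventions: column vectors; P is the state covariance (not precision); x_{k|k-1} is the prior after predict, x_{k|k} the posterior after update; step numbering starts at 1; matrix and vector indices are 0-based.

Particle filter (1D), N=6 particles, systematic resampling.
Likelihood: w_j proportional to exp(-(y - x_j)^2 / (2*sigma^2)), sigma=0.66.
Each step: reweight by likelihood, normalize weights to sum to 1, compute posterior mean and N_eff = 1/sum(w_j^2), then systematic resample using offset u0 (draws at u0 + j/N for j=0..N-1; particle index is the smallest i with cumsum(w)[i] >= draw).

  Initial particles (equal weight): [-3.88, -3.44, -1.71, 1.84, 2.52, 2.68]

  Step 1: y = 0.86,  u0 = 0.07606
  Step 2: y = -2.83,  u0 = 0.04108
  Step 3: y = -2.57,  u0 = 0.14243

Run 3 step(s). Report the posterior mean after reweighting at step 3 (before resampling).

step 1: w=[0.0000, 0.0000, 0.0013, 0.8360, 0.1065, 0.0562]  mean=1.9551  Neff=1.4017  idx=[3, 3, 3, 3, 3, 4]
step 2: w=[0.2000, 0.2000, 0.2000, 0.2000, 0.2000, 0.0001]  mean=1.8401  Neff=5.0008  idx=[0, 1, 1, 2, 3, 4]
step 3: w=[0.1667, 0.1667, 0.1667, 0.1667, 0.1667, 0.1667]  mean=1.8400  Neff=6.0000  idx=[0, 1, 2, 3, 4, 5]

post_mean = 1.8400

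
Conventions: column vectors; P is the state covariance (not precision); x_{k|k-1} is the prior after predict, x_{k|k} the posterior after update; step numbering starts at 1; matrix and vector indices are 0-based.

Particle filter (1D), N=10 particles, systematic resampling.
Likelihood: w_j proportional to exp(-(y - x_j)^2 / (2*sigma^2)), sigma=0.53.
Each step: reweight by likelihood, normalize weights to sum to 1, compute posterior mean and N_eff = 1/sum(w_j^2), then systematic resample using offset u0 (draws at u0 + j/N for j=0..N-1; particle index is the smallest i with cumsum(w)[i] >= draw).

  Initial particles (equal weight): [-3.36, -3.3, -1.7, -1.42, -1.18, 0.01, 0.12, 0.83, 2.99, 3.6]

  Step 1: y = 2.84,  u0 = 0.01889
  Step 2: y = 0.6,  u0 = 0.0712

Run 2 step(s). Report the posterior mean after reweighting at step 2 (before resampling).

post_mean = 2.9904

step 1: w=[0.0000, 0.0000, 0.0000, 0.0000, 0.0000, 0.0000, 0.0000, 0.0006, 0.7283, 0.2711]  mean=3.1542  Neff=1.6558  idx=[8, 8, 8, 8, 8, 8, 8, 8, 9, 9]
step 2: w=[0.1249, 0.1249, 0.1249, 0.1249, 0.1249, 0.1249, 0.1249, 0.1249, 0.0004, 0.0004]  mean=2.9904  Neff=8.0115  idx=[0, 1, 2, 2, 3, 4, 5, 6, 6, 7]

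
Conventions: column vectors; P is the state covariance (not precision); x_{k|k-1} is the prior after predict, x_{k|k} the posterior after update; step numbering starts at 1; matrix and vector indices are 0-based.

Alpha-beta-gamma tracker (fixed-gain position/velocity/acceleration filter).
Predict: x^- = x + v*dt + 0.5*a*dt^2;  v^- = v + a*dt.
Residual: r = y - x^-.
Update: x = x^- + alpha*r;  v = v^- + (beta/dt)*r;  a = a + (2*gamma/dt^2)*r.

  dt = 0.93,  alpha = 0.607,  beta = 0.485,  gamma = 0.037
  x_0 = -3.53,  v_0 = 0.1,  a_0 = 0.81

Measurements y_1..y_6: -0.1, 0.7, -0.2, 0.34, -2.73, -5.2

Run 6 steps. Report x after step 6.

x_post = -4.0553

step 1: x_pred=-3.0867  r=2.9867  x^+=-1.2738  v^+=2.4109  a^+=1.0655
step 2: x_pred=1.4291  r=-0.7291  x^+=0.9866  v^+=3.0216  a^+=1.0032
step 3: x_pred=4.2304  r=-4.4304  x^+=1.5412  v^+=1.6440  a^+=0.6241
step 4: x_pred=3.3400  r=-3.0000  x^+=1.5190  v^+=0.6599  a^+=0.3674
step 5: x_pred=2.2916  r=-5.0216  x^+=-0.7565  v^+=-1.6172  a^+=-0.0622
step 6: x_pred=-2.2874  r=-2.9126  x^+=-4.0553  v^+=-3.1940  a^+=-0.3114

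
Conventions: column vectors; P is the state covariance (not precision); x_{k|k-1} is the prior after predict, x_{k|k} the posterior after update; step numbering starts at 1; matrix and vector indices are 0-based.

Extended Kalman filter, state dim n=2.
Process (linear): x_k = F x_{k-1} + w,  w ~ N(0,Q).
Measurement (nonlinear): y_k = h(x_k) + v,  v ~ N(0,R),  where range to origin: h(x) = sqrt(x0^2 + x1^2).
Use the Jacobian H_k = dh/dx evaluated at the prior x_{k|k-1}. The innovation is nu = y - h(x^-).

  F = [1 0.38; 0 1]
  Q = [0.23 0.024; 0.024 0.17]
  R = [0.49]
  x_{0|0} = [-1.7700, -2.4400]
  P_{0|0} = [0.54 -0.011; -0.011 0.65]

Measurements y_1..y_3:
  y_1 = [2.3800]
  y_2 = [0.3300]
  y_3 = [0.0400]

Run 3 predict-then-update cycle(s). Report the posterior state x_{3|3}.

step 1: x^-=[-2.6972, -2.4400]  P^-=[0.8555 0.2600; 0.2600 0.8200]  H_jac=[-0.7416 -0.6709]  S=[1.5882]  K=[-0.5093; -0.4678]  nu=[-1.2571]  x^+=[-2.0570, -1.8520]  P^+=[0.4436 -0.1184; -0.1184 0.4725]
step 2: x^-=[-2.7607, -1.8520]  P^-=[0.6519 0.0852; 0.0852 0.6425]  H_jac=[-0.8305 -0.5571]  S=[1.2178]  K=[-0.4835; -0.3520]  nu=[-2.9944]  x^+=[-1.3130, -0.7979]  P^+=[0.3672 -0.1221; -0.1221 0.4916]
step 3: x^-=[-1.6162, -0.7979]  P^-=[0.5754 0.0887; 0.0887 0.6616]  H_jac=[-0.8967 -0.4427]  S=[1.1527]  K=[-0.4817; -0.3231]  nu=[-1.7624]  x^+=[-0.7673, -0.2285]  P^+=[0.3080 -0.0907; -0.0907 0.5413]

x_post = [-0.7673, -0.2285]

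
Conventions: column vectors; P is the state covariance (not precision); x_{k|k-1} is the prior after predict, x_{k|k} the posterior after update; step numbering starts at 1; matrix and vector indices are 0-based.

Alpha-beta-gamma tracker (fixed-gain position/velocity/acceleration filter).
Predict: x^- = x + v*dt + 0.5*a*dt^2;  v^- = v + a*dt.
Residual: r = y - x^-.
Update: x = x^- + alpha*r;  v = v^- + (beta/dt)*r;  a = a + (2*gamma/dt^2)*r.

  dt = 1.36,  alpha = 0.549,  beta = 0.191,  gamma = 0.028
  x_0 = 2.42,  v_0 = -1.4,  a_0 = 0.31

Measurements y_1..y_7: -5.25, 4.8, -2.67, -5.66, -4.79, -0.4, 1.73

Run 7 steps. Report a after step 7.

a_post = 0.3780

step 1: x_pred=0.8027  r=-6.0527  x^+=-2.5202  v^+=-1.8284  a^+=0.1267
step 2: x_pred=-4.8897  r=9.6897  x^+=0.4299  v^+=-0.2952  a^+=0.4201
step 3: x_pred=0.4169  r=-3.0869  x^+=-1.2778  v^+=-0.1574  a^+=0.3267
step 4: x_pred=-1.1898  r=-4.4702  x^+=-3.6439  v^+=-0.3410  a^+=0.1913
step 5: x_pred=-3.9307  r=-0.8593  x^+=-4.4025  v^+=-0.2015  a^+=0.1653
step 6: x_pred=-4.5236  r=4.1236  x^+=-2.2597  v^+=0.6025  a^+=0.2901
step 7: x_pred=-1.1721  r=2.9021  x^+=0.4212  v^+=1.4046  a^+=0.3780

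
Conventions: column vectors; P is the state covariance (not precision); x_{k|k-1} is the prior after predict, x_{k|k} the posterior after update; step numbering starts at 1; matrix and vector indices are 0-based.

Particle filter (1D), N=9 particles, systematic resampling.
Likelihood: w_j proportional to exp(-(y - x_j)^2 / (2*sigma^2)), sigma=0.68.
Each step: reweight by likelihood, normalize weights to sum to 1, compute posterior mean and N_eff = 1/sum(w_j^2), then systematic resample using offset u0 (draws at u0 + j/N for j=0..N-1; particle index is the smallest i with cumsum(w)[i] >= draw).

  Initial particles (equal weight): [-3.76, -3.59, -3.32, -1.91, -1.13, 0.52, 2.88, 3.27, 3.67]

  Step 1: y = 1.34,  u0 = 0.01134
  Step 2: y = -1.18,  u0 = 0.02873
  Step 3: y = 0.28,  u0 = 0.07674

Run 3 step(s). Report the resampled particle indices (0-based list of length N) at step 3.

resampled_idx = [0, 1, 2, 3, 4, 5, 6, 7, 8]

step 1: w=[0.0000, 0.0000, 0.0000, 0.0000, 0.0023, 0.8300, 0.1322, 0.0306, 0.0048]  mean=0.9274  Neff=1.4137  idx=[5, 5, 5, 5, 5, 5, 5, 5, 6]
step 2: w=[0.1250, 0.1250, 0.1250, 0.1250, 0.1250, 0.1250, 0.1250, 0.1250, 0.0000]  mean=0.5200  Neff=8.0000  idx=[0, 1, 2, 2, 3, 4, 5, 6, 7]
step 3: w=[0.1111, 0.1111, 0.1111, 0.1111, 0.1111, 0.1111, 0.1111, 0.1111, 0.1111]  mean=0.5200  Neff=9.0000  idx=[0, 1, 2, 3, 4, 5, 6, 7, 8]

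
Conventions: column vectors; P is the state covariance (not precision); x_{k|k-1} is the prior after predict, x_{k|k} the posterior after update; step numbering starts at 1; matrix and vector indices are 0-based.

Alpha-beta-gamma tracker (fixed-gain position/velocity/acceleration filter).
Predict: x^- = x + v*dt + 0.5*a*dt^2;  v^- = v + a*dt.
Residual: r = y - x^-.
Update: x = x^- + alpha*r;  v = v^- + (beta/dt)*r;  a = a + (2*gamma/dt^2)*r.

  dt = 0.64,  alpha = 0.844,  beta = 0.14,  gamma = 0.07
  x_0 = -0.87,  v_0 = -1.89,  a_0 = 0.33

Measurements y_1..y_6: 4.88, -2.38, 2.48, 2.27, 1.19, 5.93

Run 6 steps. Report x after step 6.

step 1: x_pred=-2.0120  r=6.8920  x^+=3.8048  v^+=-0.1712  a^+=2.6857
step 2: x_pred=4.2453  r=-6.6253  x^+=-1.3464  v^+=0.0984  a^+=0.4212
step 3: x_pred=-1.1972  r=3.6772  x^+=1.9064  v^+=1.1723  a^+=1.6780
step 4: x_pred=3.0003  r=-0.7303  x^+=2.3839  v^+=2.0865  a^+=1.4284
step 5: x_pred=4.0118  r=-2.8218  x^+=1.6302  v^+=2.3834  a^+=0.4639
step 6: x_pred=3.2506  r=2.6794  x^+=5.5120  v^+=3.2664  a^+=1.3797

x_post = 5.5120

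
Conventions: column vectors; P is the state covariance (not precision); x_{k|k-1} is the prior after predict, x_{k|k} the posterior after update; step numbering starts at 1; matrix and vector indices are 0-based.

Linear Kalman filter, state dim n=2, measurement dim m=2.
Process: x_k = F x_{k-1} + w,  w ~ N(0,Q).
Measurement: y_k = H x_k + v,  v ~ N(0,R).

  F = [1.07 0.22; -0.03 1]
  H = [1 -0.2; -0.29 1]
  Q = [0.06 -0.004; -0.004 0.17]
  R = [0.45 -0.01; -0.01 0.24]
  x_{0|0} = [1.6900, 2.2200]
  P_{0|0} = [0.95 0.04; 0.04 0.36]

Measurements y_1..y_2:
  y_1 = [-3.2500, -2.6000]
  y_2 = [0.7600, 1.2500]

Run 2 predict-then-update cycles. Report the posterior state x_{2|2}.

step 1: x^-=[2.2967, 2.1693]  P^-=[1.1839 0.0872; 0.0872 0.5285]  S=[1.6202 -0.3667; -0.3667 0.8174]  K=[0.7224 0.0108; 0.1424 0.6794]  nu=[-5.1128, -4.1033]  x^+=[-1.4413, -1.3466]  P^+=[0.3440 0.0951; 0.0951 0.1892]
step 2: x^-=[-1.8384, -1.3034]  P^-=[0.5078 0.1277; 0.1277 0.3538]  S=[0.9209 -0.0929; -0.0929 0.5624]  K=[0.5290 0.0527; 0.1207 0.5832]  nu=[2.3377, 2.0203]  x^+=[-0.4953, 0.1569]  P^+=[0.2537 0.0809; 0.0809 0.1622]

x_post = [-0.4953, 0.1569]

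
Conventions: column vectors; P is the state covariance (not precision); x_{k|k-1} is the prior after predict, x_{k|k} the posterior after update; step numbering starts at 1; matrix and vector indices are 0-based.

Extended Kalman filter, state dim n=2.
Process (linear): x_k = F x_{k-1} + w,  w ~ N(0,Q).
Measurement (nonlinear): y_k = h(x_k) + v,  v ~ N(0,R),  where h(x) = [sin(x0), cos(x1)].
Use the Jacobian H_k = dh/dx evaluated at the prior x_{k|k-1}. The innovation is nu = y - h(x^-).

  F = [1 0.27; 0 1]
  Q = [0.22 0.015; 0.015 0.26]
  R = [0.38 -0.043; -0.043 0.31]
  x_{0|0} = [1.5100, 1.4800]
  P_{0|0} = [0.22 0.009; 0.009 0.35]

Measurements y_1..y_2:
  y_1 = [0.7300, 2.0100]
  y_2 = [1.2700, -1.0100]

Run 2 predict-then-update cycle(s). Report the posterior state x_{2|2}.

step 1: x^-=[1.9096, 1.4800]  P^-=[0.4704 0.1185; 0.1185 0.6100]  H_jac=[-0.3324 0.0000; 0.0000 -0.9959]  S=[0.4320 -0.0038; -0.0038 0.9150]  K=[-0.3631 -0.1305; -0.0970 -0.6643]  nu=[-0.2132, 1.9193]  x^+=[1.7366, 0.2256]  P^+=[0.3982 0.0249; 0.0249 0.2026]
step 2: x^-=[1.7975, 0.2256]  P^-=[0.6465 0.0946; 0.0946 0.4626]  H_jac=[-0.2247 0.0000; 0.0000 -0.2237]  S=[0.4127 -0.0382; -0.0382 0.3331]  K=[-0.3618 -0.1051; -0.0812 -0.3199]  nu=[0.2956, -1.9847]  x^+=[1.8991, 0.8366]  P^+=[0.5917 0.0761; 0.0761 0.4278]

x_post = [1.8991, 0.8366]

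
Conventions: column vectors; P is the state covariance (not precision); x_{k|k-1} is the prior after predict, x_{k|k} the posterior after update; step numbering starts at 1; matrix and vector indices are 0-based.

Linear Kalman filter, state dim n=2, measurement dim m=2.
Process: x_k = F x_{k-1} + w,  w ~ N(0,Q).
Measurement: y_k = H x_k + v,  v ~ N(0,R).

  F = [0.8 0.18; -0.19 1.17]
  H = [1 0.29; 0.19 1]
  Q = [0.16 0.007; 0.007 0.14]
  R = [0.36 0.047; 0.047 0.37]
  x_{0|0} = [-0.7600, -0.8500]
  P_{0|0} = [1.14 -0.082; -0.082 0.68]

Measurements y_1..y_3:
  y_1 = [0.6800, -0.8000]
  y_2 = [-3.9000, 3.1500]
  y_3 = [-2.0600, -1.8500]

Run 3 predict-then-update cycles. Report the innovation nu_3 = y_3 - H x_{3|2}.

step 1: x^-=[-0.7610, -0.8501]  P^-=[0.8880 -0.0970; -0.0970 1.1485]  S=[1.2883 0.4464; 0.4464 1.5137]  K=[0.7251 -0.1665; -0.0841 0.7714]  nu=[1.6875, 0.1947]  x^+=[0.4303, -0.8418]  P^+=[0.2764 -0.0800; -0.0800 0.2967]
step 2: x^-=[0.1927, -1.0666]  P^-=[0.3235 -0.0447; -0.0447 0.5917]  S=[0.7073 0.2329; 0.2329 0.9563]  K=[0.4710 -0.0972; -0.0233 0.6154]  nu=[-3.7834, 4.1800]  x^+=[-1.9955, 1.5939]  P^+=[0.1789 -0.0478; -0.0478 0.2357]
step 3: x^-=[-1.3095, 2.2441]  P^-=[0.2683 -0.0137; -0.0137 0.4904]  S=[0.6617 0.2258; 0.2258 0.8649]  K=[0.4225 -0.0671; 0.0020 0.5635]  nu=[-1.4013, -3.8453]  x^+=[-1.6434, 0.0746]  P^+=[0.1591 -0.0352; -0.0352 0.2153]

innov = [-1.4013, -3.8453]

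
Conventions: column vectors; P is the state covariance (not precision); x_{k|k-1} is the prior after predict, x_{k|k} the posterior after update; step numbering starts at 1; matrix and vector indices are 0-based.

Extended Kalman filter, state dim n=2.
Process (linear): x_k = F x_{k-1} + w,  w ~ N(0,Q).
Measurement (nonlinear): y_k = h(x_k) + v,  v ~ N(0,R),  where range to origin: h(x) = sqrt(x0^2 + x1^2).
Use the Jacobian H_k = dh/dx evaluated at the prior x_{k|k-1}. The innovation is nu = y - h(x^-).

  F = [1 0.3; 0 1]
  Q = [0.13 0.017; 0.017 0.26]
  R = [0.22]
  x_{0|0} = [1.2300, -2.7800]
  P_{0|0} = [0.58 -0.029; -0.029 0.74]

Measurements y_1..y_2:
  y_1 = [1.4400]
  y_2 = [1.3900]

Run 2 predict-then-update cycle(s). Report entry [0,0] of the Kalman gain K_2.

K[0,0] = -0.2820

step 1: x^-=[0.3960, -2.7800]  P^-=[0.7592 0.2100; 0.2100 1.0000]  H_jac=[0.1410 -0.9900]  S=[1.1566]  K=[-0.0872; -0.8304]  nu=[-1.3681]  x^+=[0.5153, -1.6440]  P^+=[0.7504 0.1263; 0.1263 0.2025]
step 2: x^-=[0.0221, -1.6440]  P^-=[0.9744 0.2040; 0.2040 0.4625]  H_jac=[0.0134 -0.9999]  S=[0.6771]  K=[-0.2820; -0.6789]  nu=[-0.2541]  x^+=[0.0937, -1.4714]  P^+=[0.9206 0.0744; 0.0744 0.1504]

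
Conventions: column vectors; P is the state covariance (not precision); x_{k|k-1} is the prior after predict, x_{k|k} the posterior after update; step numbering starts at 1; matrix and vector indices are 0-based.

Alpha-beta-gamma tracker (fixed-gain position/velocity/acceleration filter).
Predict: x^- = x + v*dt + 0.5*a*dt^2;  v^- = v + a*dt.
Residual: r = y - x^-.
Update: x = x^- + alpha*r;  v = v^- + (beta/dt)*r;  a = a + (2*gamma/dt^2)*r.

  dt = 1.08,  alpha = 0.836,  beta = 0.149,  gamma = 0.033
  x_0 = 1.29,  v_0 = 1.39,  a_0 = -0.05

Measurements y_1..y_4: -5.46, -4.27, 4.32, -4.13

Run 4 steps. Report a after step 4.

a_post = -0.4085

step 1: x_pred=2.7620  r=-8.2220  x^+=-4.1116  v^+=0.2017  a^+=-0.5152
step 2: x_pred=-4.1943  r=-0.0757  x^+=-4.2576  v^+=-0.3652  a^+=-0.5195
step 3: x_pred=-4.9550  r=9.2750  x^+=2.7989  v^+=0.3533  a^+=0.0053
step 4: x_pred=3.1835  r=-7.3135  x^+=-2.9306  v^+=-0.6500  a^+=-0.4085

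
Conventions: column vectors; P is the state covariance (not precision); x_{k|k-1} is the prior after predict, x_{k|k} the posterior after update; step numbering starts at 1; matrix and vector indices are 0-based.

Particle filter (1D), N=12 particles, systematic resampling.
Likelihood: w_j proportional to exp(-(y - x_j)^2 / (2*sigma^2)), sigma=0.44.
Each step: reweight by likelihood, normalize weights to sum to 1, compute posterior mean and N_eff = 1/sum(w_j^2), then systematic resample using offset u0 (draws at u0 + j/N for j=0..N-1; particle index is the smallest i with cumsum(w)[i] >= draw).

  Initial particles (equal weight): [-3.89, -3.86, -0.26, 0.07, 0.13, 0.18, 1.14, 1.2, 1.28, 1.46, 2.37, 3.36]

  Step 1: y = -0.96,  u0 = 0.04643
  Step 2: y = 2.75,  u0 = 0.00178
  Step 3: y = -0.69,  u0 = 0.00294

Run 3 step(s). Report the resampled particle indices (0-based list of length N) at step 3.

step 1: w=[0.0000, 0.0000, 0.6590, 0.1509, 0.1086, 0.0814, 0.0000, 0.0000, 0.0000, 0.0000, 0.0000, 0.0000]  mean=-0.1320  Neff=2.1030  idx=[2, 2, 2, 2, 2, 2, 2, 2, 3, 3, 4, 5]
step 2: w=[0.0009, 0.0009, 0.0009, 0.0009, 0.0009, 0.0009, 0.0009, 0.0009, 0.1139, 0.1139, 0.2589, 0.5061]  mean=0.1389  Neff=2.8640  idx=[1, 8, 9, 10, 10, 10, 11, 11, 11, 11, 11, 11]
step 3: w=[0.2534, 0.0919, 0.0919, 0.0719, 0.0719, 0.0719, 0.0578, 0.0578, 0.0578, 0.0578, 0.0578, 0.0578]  mean=0.0375  Neff=8.5701  idx=[0, 0, 0, 0, 1, 2, 3, 5, 6, 7, 9, 10]

resampled_idx = [0, 0, 0, 0, 1, 2, 3, 5, 6, 7, 9, 10]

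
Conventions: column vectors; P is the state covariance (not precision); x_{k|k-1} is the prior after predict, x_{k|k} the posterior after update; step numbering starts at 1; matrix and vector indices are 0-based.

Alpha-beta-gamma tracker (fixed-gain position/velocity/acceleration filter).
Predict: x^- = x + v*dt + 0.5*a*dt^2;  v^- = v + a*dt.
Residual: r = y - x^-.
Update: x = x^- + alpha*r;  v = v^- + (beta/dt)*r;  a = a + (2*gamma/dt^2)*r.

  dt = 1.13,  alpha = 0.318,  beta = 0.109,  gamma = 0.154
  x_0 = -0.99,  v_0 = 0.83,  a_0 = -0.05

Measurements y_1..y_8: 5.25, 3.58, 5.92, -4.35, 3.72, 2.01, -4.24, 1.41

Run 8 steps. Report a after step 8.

step 1: x_pred=-0.0840  r=5.3340  x^+=1.6122  v^+=1.2880  a^+=1.2366
step 2: x_pred=3.8572  r=-0.2772  x^+=3.7690  v^+=2.6587  a^+=1.1698
step 3: x_pred=7.5202  r=-1.6002  x^+=7.0113  v^+=3.8261  a^+=0.7838
step 4: x_pred=11.8352  r=-16.1852  x^+=6.6883  v^+=3.1506  a^+=-3.1202
step 5: x_pred=8.2564  r=-4.5364  x^+=6.8138  v^+=-0.8129  a^+=-4.2145
step 6: x_pred=3.2045  r=-1.1945  x^+=2.8247  v^+=-5.6904  a^+=-4.5026
step 7: x_pred=-6.4802  r=2.2402  x^+=-5.7678  v^+=-10.5623  a^+=-3.9622
step 8: x_pred=-20.2329  r=21.6429  x^+=-13.3504  v^+=-12.9519  a^+=1.2582

a_post = 1.2582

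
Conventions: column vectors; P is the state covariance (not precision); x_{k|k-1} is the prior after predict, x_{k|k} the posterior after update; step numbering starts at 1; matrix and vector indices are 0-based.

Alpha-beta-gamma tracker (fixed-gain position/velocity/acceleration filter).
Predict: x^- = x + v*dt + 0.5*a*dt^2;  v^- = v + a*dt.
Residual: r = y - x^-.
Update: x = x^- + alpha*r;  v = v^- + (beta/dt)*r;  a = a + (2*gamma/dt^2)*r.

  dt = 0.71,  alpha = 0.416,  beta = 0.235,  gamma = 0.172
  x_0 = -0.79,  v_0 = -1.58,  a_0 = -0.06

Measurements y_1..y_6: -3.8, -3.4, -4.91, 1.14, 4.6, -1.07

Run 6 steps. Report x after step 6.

x_post = 4.5204

step 1: x_pred=-1.9269  r=-1.8731  x^+=-2.7061  v^+=-2.2426  a^+=-1.3382
step 2: x_pred=-4.6356  r=1.2356  x^+=-4.1216  v^+=-2.7837  a^+=-0.4950
step 3: x_pred=-6.2228  r=1.3128  x^+=-5.6767  v^+=-2.7006  a^+=0.4009
step 4: x_pred=-7.4931  r=8.6331  x^+=-3.9017  v^+=0.4414  a^+=6.2921
step 5: x_pred=-2.0024  r=6.6024  x^+=0.7442  v^+=7.0941  a^+=10.7976
step 6: x_pred=8.5026  r=-9.5726  x^+=4.5204  v^+=11.5920  a^+=4.2653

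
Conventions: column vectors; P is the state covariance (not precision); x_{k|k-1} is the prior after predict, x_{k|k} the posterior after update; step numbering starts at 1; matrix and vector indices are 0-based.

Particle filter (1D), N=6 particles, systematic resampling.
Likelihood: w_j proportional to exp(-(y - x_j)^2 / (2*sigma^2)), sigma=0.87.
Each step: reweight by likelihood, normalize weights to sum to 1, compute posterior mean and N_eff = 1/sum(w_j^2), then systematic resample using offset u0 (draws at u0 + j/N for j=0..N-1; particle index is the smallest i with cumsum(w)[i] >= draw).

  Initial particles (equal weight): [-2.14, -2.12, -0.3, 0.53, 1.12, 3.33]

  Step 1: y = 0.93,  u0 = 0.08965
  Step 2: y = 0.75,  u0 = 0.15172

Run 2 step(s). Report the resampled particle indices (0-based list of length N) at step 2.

resampled_idx = [1, 2, 3, 4, 4, 5]

step 1: w=[0.0009, 0.0009, 0.1621, 0.3962, 0.4300, 0.0098]  mean=0.6718  Neff=2.7151  idx=[2, 3, 3, 4, 4, 4]
step 2: w=[0.0935, 0.1877, 0.1877, 0.1770, 0.1770, 0.1770]  mean=0.7657  Neff=5.7730  idx=[1, 2, 3, 4, 4, 5]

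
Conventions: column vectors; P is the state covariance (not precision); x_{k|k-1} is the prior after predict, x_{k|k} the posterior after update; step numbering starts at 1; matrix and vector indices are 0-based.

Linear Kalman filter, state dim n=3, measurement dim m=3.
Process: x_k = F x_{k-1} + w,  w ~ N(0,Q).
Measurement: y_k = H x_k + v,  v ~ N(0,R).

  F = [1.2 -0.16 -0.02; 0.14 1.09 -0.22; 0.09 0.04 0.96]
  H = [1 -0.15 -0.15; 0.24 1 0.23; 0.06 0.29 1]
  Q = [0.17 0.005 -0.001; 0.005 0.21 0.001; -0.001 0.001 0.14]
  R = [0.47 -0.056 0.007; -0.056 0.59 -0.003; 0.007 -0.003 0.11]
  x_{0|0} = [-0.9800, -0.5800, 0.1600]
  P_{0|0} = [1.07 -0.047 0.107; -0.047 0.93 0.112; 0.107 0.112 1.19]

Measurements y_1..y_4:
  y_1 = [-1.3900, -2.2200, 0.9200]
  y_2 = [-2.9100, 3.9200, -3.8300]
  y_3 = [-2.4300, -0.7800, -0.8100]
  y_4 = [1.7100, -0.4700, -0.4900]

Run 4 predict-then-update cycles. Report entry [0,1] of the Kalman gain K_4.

K[0,1] = 0.0747

step 1: x^-=[-1.0864, -0.8046, 0.0422]  P^-=[1.7487 -0.0597 0.1900; -0.0597 1.3189 -0.0727; 0.1900 -0.0727 1.2736]  S=[2.2347 0.1147 0.0491; 0.1147 2.0358 0.6605; 0.0491 0.6605 1.4794]  K=[0.7652 0.1199 0.1087; -0.1428 0.6688 -0.0869; -0.0073 -0.1711 0.9310]  nu=[-0.4180, -1.1644, 1.1763]  x^+=[-1.4180, -1.6259, 1.3396]  P^+=[0.3469 -0.0587 0.0132; -0.0587 0.4490 -0.1392; 0.0132 -0.1392 0.1425]
step 2: x^-=[-1.4683, -2.2654, 1.0933]  P^-=[0.7021 -0.0952 0.0655; -0.0952 0.8052 -0.1542; 0.0655 -0.1542 0.2660]  S=[1.1982 -0.0681 0.0422; -0.0681 1.3403 0.1416; 0.0422 0.1416 0.3613]  K=[0.5902 0.0832 0.1199; -0.1298 0.5503 0.0032; 0.0097 -0.1282 0.6723]  nu=[-1.6176, 6.2864, -4.1782]  x^+=[-2.4008, 1.3907, -2.5375]  P^+=[0.2681 -0.0524 0.0162; -0.0524 0.3689 -0.1060; 0.0162 -0.1060 0.1042]
step 3: x^-=[-3.0527, 1.7379, -2.5964]  P^-=[0.5843 -0.0869 0.0568; -0.0869 0.6925 -0.1152; 0.0568 -0.1152 0.2331]  S=[1.0789 -0.0792 0.0311; -0.0792 1.2400 0.1402; 0.0311 0.1402 0.3404]  K=[0.5479 0.0756 0.1146; -0.1246 0.5079 0.0386; 0.0097 -0.1105 0.6412]  nu=[0.4940, -1.1881, 1.4656]  x^+=[-2.7039, 1.1295, -1.5207]  P^+=[0.2490 -0.0498 0.0157; -0.0498 0.3401 -0.0938; 0.0157 -0.0938 0.0972]
step 4: x^-=[-3.3950, 1.1871, -1.6580]  P^-=[0.5551 -0.0815 0.0527; -0.0815 0.6524 -0.1022; 0.0527 -0.1022 0.2273]  S=[1.0489 -0.0780 0.0270; -0.0780 1.2061 0.1402; 0.0270 0.1402 0.3383]  K=[0.5360 0.0747 0.1107; -0.1211 0.4918 0.0484; 0.0083 -0.1043 0.6361]  nu=[5.0343, -0.4610, 1.0275]  x^+=[-0.6172, 0.4005, -0.9147]  P^+=[0.2436 -0.0482 0.0151; -0.0482 0.3289 -0.0895; 0.0151 -0.0895 0.0954]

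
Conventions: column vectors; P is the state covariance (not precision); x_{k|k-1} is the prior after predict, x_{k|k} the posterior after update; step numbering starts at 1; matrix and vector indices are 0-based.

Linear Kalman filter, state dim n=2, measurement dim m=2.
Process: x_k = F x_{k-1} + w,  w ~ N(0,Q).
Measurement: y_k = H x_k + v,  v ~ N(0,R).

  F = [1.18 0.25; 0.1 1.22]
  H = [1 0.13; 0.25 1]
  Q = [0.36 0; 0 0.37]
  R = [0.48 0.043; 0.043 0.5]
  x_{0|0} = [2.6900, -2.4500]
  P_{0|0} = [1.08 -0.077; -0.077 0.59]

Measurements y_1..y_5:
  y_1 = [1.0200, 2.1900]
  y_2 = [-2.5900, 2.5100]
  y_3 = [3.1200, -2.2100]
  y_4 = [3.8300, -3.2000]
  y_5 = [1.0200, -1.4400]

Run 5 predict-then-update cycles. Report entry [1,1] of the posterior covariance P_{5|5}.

step 1: x^-=[2.5617, -2.7200]  P^-=[1.8552 0.1946; 0.1946 1.2402]  S=[2.4068 0.8690; 0.8690 1.9534]  K=[0.7859 -0.0125; -0.1077 0.7077]  nu=[-1.1881, 4.2696]  x^+=[1.5745, 0.4293]  P^+=[0.3856 -0.0689; -0.0689 0.3664]
step 2: x^-=[1.9653, 0.6812]  P^-=[0.8792 0.0564; 0.0564 0.9024]  S=[1.3891 0.4383; 0.4383 1.4856]  K=[0.6390 -0.0026; -0.0768 0.6396]  nu=[-4.6438, 1.3374]  x^+=[-1.0058, 1.8933]  P^+=[0.3134 -0.0522; -0.0522 0.3296]
step 3: x^-=[-0.7136, 2.2092]  P^-=[0.7862 0.0611; 0.0611 0.8509]  S=[1.2964 0.4132; 0.4132 1.4306]  K=[0.6114 0.0035; -0.0667 0.6247]  nu=[3.5464, -4.2408]  x^+=[1.4401, -0.6767]  P^+=[0.2997 -0.0469; -0.0469 0.3212]
step 4: x^-=[1.5302, -0.6816]  P^-=[0.7698 0.0646; 0.0646 0.8397]  S=[1.2808 0.4113; 0.4113 1.4201]  K=[0.6058 0.0056; -0.0638 0.6211]  nu=[2.3884, -2.9009]  x^+=[2.9610, -2.6358]  P^+=[0.2969 -0.0454; -0.0454 0.3192]
step 5: x^-=[2.8350, -2.9196]  P^-=[0.7666 0.0659; 0.0659 0.8369]  S=[1.2779 0.4115; 0.4115 1.4178]  K=[0.6046 0.0062; -0.0630 0.6202]  nu=[-1.4354, 0.7709]  x^+=[1.9718, -2.3511]  P^+=[0.2963 -0.0450; -0.0450 0.3186]

P_post[1,1] = 0.3186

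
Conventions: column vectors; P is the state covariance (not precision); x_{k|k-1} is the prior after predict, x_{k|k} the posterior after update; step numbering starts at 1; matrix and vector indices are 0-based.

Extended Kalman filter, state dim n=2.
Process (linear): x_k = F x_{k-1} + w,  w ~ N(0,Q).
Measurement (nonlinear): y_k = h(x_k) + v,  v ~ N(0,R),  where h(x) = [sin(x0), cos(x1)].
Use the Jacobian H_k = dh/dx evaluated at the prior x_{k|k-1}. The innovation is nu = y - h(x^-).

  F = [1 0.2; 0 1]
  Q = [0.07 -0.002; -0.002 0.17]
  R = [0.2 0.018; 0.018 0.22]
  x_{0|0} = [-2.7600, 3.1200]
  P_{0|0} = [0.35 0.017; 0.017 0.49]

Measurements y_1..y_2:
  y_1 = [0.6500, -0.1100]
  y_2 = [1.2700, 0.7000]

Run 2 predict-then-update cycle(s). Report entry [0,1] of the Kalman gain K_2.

step 1: x^-=[-2.1360, 3.1200]  P^-=[0.4464 0.1130; 0.1130 0.6600]  H_jac=[-0.5356 0.0000; 0.0000 -0.0216]  S=[0.3281 0.0193; 0.0193 0.2203]  K=[-0.7319 0.0531; -0.1816 -0.0488]  nu=[1.4945, 0.8898]  x^+=[-3.1826, 2.8052]  P^+=[0.2715 0.0695; 0.0695 0.6483]
step 2: x^-=[-2.6216, 2.8052]  P^-=[0.3953 0.1971; 0.1971 0.8183]  H_jac=[-0.8678 0.0000; 0.0000 -0.3301]  S=[0.4977 0.0745; 0.0745 0.3092]  K=[-0.6823 -0.0461; -0.2210 -0.8205]  nu=[1.7669, 1.6439]  x^+=[-3.9030, 1.0659]  P^+=[0.1582 0.0679; 0.0679 0.5589]

K[0,1] = -0.0461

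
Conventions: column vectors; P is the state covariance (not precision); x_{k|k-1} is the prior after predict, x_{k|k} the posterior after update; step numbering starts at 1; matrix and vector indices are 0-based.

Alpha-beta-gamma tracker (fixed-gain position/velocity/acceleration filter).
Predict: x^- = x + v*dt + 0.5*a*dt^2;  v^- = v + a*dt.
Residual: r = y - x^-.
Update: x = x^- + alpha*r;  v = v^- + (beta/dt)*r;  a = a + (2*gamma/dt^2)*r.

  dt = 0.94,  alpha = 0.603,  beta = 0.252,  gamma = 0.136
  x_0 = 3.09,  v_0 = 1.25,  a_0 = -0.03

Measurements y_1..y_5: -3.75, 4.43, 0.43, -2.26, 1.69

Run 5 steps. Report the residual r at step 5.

resid = 5.8663

step 1: x_pred=4.2517  r=-8.0017  x^+=-0.5733  v^+=-0.9233  a^+=-2.4932
step 2: x_pred=-2.5427  r=6.9727  x^+=1.6618  v^+=-1.3977  a^+=-0.3468
step 3: x_pred=0.1948  r=0.2352  x^+=0.3366  v^+=-1.6606  a^+=-0.2744
step 4: x_pred=-1.3455  r=-0.9145  x^+=-1.8969  v^+=-2.1636  a^+=-0.5559
step 5: x_pred=-4.1763  r=5.8663  x^+=-0.6389  v^+=-1.1135  a^+=1.2500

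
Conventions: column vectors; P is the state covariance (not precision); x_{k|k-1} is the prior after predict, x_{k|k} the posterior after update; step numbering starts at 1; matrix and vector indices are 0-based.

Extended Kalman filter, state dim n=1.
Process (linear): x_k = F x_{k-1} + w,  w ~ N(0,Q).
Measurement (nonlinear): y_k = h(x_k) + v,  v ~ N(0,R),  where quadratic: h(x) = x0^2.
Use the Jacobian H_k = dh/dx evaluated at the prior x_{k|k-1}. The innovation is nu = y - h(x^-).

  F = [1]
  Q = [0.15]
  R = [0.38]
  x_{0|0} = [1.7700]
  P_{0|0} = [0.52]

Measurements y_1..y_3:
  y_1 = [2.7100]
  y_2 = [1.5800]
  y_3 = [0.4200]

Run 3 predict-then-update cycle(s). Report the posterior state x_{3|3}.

step 1: x^-=[1.7700]  P^-=[0.6700]  H_jac=[3.5400]  S=[8.7762]  K=[0.2703]  nu=[-0.4229]  x^+=[1.6557]  P^+=[0.0290]
step 2: x^-=[1.6557]  P^-=[0.1790]  H_jac=[3.3114]  S=[2.3429]  K=[0.2530]  nu=[-1.1614]  x^+=[1.3619]  P^+=[0.0290]
step 3: x^-=[1.3619]  P^-=[0.1790]  H_jac=[2.7237]  S=[1.7082]  K=[0.2855]  nu=[-1.4347]  x^+=[0.9523]  P^+=[0.0398]

x_post = [0.9523]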